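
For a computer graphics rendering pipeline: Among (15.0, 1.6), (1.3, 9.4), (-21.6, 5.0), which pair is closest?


d(P0,P1) = 15.7648, d(P0,P2) = 36.7576, d(P1,P2) = 23.3189
Closest: P0 and P1

Closest pair: (15.0, 1.6) and (1.3, 9.4), distance = 15.7648


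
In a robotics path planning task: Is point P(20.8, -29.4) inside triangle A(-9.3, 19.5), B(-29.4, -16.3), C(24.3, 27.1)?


Cross products: AB x AP = 2060.47, BC x BP = -2882.15, CA x CP = 1871.8
All same sign? no

No, outside


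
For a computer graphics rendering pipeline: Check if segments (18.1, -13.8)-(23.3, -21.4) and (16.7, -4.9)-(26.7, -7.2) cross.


Cross products: d1=-85.78, d2=-149.82, d3=35.64, d4=99.68
d1*d2 < 0 and d3*d4 < 0? no

No, they don't intersect


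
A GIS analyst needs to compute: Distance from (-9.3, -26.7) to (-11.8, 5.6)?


dx=-2.5, dy=32.3
d^2 = (-2.5)^2 + 32.3^2 = 1049.54
d = sqrt(1049.54) = 32.3966

32.3966


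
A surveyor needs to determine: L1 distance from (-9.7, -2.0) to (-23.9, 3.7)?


|(-9.7)-(-23.9)| + |(-2)-3.7| = 14.2 + 5.7 = 19.9

19.9


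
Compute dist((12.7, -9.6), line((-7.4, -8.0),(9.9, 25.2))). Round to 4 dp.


|cross product| = 695
|line direction| = sqrt(1401.53) = 37.437
Distance = 695/sqrt(1401.53) = 18.5645

18.5645


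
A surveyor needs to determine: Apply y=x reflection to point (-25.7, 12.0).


Reflection over y=x: (x,y) -> (y,x)
(-25.7, 12) -> (12, -25.7)

(12, -25.7)


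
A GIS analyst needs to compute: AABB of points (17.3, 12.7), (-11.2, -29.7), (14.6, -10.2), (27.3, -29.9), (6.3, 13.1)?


x range: [-11.2, 27.3]
y range: [-29.9, 13.1]
Bounding box: (-11.2,-29.9) to (27.3,13.1)

(-11.2,-29.9) to (27.3,13.1)


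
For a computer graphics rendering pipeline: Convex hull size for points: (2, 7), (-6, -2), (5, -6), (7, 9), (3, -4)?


Convex hull vertices (CCW): (-6, -2), (5, -6), (7, 9), (2, 7)
Count = 4

4


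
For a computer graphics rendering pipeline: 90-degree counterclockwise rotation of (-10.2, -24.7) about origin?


90° CCW: (x,y) -> (-y, x)
(-10.2,-24.7) -> (24.7, -10.2)

(24.7, -10.2)


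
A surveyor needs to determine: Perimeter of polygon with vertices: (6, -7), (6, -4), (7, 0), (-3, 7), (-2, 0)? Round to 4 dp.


Sides: (6, -7)->(6, -4): sqrt(9) = 3, (6, -4)->(7, 0): sqrt(17) = 4.123106, (7, 0)->(-3, 7): sqrt(149) = 12.206556, (-3, 7)->(-2, 0): sqrt(50) = 7.071068, (-2, 0)->(6, -7): sqrt(113) = 10.630146
Sum = 37.030876
Perimeter = 37.0309

37.0309


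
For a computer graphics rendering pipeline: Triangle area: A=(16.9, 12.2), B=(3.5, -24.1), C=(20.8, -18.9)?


Area = |x_A(y_B-y_C) + x_B(y_C-y_A) + x_C(y_A-y_B)|/2
= |(-87.88) + (-108.85) + 755.04|/2
= 558.31/2 = 279.155

279.155


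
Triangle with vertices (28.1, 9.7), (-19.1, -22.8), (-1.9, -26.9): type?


Side lengths squared: AB^2=3284.09, BC^2=312.65, CA^2=2239.56
Sorted: [312.65, 2239.56, 3284.09]
By sides: Scalene, By angles: Obtuse

Scalene, Obtuse


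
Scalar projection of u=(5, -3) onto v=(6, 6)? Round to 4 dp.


u.v = 12, |v| = sqrt(72) = 8.4853
Scalar projection = u.v / |v| = 12 / sqrt(72) = 1.4142

1.4142


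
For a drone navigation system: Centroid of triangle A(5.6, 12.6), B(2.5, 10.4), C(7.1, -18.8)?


Centroid = ((x_A+x_B+x_C)/3, (y_A+y_B+y_C)/3)
= ((5.6+2.5+7.1)/3, (12.6+10.4+(-18.8))/3)
= (5.0667, 1.4)

(5.0667, 1.4)


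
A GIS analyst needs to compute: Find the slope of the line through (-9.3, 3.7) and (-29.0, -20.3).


slope = (y2-y1)/(x2-x1) = ((-20.3)-3.7)/((-29)-(-9.3)) = (-24)/(-19.7) = 1.2183

1.2183


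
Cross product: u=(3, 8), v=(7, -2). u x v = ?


u x v = u_x*v_y - u_y*v_x = 3*(-2) - 8*7
= (-6) - 56 = -62

-62


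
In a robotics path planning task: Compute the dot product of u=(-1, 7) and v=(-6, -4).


u . v = u_x*v_x + u_y*v_y = (-1)*(-6) + 7*(-4)
= 6 + (-28) = -22

-22


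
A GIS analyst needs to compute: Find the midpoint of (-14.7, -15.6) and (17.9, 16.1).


M = (((-14.7)+17.9)/2, ((-15.6)+16.1)/2)
= (1.6, 0.25)

(1.6, 0.25)


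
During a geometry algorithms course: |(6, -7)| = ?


|u| = sqrt(6^2 + (-7)^2) = sqrt(85) = 9.2195

9.2195


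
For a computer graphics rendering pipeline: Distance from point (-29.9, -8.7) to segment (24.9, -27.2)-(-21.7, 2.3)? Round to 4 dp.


Project P onto AB: t = 1 (clamped to [0,1])
Closest point on segment: (-21.7, 2.3)
Distance: 13.7201

13.7201


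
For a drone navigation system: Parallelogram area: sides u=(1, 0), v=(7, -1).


|u x v| = |1*(-1) - 0*7|
= |(-1) - 0| = 1

1


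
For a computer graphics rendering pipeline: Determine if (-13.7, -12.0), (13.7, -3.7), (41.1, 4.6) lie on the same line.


Cross product: (13.7-(-13.7))*(4.6-(-12)) - ((-3.7)-(-12))*(41.1-(-13.7))
= 0

Yes, collinear


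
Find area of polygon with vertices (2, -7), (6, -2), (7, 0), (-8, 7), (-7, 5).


Shoelace sum: (2*(-2) - 6*(-7)) + (6*0 - 7*(-2)) + (7*7 - (-8)*0) + ((-8)*5 - (-7)*7) + ((-7)*(-7) - 2*5)
= 149
Area = |149|/2 = 74.5

74.5


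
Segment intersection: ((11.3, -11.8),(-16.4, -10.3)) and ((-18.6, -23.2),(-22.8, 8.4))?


Cross products: d1=-992.72, d2=-123.7, d3=360.63, d4=-508.39
d1*d2 < 0 and d3*d4 < 0? no

No, they don't intersect


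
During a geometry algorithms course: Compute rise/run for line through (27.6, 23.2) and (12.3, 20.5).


slope = (y2-y1)/(x2-x1) = (20.5-23.2)/(12.3-27.6) = (-2.7)/(-15.3) = 0.1765

0.1765


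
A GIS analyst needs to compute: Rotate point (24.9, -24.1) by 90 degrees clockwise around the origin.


90° CW: (x,y) -> (y, -x)
(24.9,-24.1) -> (-24.1, -24.9)

(-24.1, -24.9)


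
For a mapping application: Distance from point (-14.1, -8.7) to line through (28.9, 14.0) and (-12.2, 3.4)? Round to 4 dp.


|cross product| = 477.17
|line direction| = sqrt(1801.57) = 42.4449
Distance = 477.17/sqrt(1801.57) = 11.2421

11.2421


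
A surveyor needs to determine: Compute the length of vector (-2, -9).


|u| = sqrt((-2)^2 + (-9)^2) = sqrt(85) = 9.2195

9.2195


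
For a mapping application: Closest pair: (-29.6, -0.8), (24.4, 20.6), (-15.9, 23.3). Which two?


d(P0,P1) = 58.0858, d(P0,P2) = 27.7218, d(P1,P2) = 40.3903
Closest: P0 and P2

Closest pair: (-29.6, -0.8) and (-15.9, 23.3), distance = 27.7218


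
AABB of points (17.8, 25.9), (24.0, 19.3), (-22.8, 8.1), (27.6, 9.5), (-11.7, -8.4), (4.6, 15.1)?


x range: [-22.8, 27.6]
y range: [-8.4, 25.9]
Bounding box: (-22.8,-8.4) to (27.6,25.9)

(-22.8,-8.4) to (27.6,25.9)


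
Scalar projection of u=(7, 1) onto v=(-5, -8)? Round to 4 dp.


u.v = -43, |v| = sqrt(89) = 9.434
Scalar projection = u.v / |v| = -43 / sqrt(89) = -4.558

-4.558


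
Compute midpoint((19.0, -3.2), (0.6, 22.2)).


M = ((19+0.6)/2, ((-3.2)+22.2)/2)
= (9.8, 9.5)

(9.8, 9.5)


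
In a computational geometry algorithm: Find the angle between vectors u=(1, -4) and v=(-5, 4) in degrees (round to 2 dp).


u.v = -21, |u| = sqrt(17) = 4.1231, |v| = sqrt(41) = 6.4031
cos(theta) = u.v/(|u||v|) = -21/sqrt(697) = -0.795432
theta = acos(-0.795432) = 142.7 degrees

142.7 degrees


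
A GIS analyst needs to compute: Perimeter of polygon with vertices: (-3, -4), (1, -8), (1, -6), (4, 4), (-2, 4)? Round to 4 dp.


Sides: (-3, -4)->(1, -8): sqrt(32) = 5.656854, (1, -8)->(1, -6): sqrt(4) = 2, (1, -6)->(4, 4): sqrt(109) = 10.440307, (4, 4)->(-2, 4): sqrt(36) = 6, (-2, 4)->(-3, -4): sqrt(65) = 8.062258
Sum = 32.159419
Perimeter = 32.1594

32.1594


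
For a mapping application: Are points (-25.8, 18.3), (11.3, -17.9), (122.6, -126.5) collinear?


Cross product: (11.3-(-25.8))*((-126.5)-18.3) - ((-17.9)-18.3)*(122.6-(-25.8))
= 0

Yes, collinear


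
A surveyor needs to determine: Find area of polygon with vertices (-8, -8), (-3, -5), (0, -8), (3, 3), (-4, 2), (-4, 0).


Shoelace sum: ((-8)*(-5) - (-3)*(-8)) + ((-3)*(-8) - 0*(-5)) + (0*3 - 3*(-8)) + (3*2 - (-4)*3) + ((-4)*0 - (-4)*2) + ((-4)*(-8) - (-8)*0)
= 122
Area = |122|/2 = 61

61


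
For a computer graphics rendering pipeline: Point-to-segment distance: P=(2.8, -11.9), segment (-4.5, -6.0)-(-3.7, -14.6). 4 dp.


Project P onto AB: t = 0.7584 (clamped to [0,1])
Closest point on segment: (-3.8932, -12.5226)
Distance: 6.7221

6.7221


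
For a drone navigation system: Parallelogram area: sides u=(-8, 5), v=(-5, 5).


|u x v| = |(-8)*5 - 5*(-5)|
= |(-40) - (-25)| = 15

15


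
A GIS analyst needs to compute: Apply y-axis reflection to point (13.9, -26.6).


Reflection over y-axis: (x,y) -> (-x,y)
(13.9, -26.6) -> (-13.9, -26.6)

(-13.9, -26.6)


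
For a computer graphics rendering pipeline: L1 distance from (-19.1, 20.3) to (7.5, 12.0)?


|(-19.1)-7.5| + |20.3-12| = 26.6 + 8.3 = 34.9

34.9


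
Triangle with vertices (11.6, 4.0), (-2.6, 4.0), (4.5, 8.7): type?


Side lengths squared: AB^2=201.64, BC^2=72.5, CA^2=72.5
Sorted: [72.5, 72.5, 201.64]
By sides: Isosceles, By angles: Obtuse

Isosceles, Obtuse


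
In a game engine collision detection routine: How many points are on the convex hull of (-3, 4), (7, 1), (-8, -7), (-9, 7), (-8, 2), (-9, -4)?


Convex hull vertices (CCW): (-9, -4), (-8, -7), (7, 1), (-9, 7)
Count = 4

4


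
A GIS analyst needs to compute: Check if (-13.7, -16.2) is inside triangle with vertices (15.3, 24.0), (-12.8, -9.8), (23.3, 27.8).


Cross products: AB x AP = 149.42, BC x BP = -197.2, CA x CP = 211.4
All same sign? no

No, outside


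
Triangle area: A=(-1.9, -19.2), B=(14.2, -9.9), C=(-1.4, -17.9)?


Area = |x_A(y_B-y_C) + x_B(y_C-y_A) + x_C(y_A-y_B)|/2
= |(-15.2) + 18.46 + 13.02|/2
= 16.28/2 = 8.14

8.14


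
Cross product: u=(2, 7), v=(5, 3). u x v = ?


u x v = u_x*v_y - u_y*v_x = 2*3 - 7*5
= 6 - 35 = -29

-29


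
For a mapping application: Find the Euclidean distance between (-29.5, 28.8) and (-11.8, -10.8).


dx=17.7, dy=-39.6
d^2 = 17.7^2 + (-39.6)^2 = 1881.45
d = sqrt(1881.45) = 43.3757

43.3757


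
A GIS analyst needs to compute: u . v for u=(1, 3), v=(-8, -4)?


u . v = u_x*v_x + u_y*v_y = 1*(-8) + 3*(-4)
= (-8) + (-12) = -20

-20


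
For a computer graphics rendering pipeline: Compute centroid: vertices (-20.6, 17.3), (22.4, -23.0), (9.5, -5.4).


Centroid = ((x_A+x_B+x_C)/3, (y_A+y_B+y_C)/3)
= (((-20.6)+22.4+9.5)/3, (17.3+(-23)+(-5.4))/3)
= (3.7667, -3.7)

(3.7667, -3.7)


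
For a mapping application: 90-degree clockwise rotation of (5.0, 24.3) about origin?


90° CW: (x,y) -> (y, -x)
(5,24.3) -> (24.3, -5)

(24.3, -5)


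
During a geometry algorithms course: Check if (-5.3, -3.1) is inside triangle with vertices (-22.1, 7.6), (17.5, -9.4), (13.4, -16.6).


Cross products: AB x AP = -138.12, BC x BP = -189.99, CA x CP = -26.71
All same sign? yes

Yes, inside


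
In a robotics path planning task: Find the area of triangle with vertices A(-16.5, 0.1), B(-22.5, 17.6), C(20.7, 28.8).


Area = |x_A(y_B-y_C) + x_B(y_C-y_A) + x_C(y_A-y_B)|/2
= |184.8 + (-645.75) + (-362.25)|/2
= 823.2/2 = 411.6

411.6


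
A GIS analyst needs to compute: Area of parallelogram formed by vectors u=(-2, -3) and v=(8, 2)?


|u x v| = |(-2)*2 - (-3)*8|
= |(-4) - (-24)| = 20

20


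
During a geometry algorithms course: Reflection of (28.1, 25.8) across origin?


Reflection over origin: (x,y) -> (-x,-y)
(28.1, 25.8) -> (-28.1, -25.8)

(-28.1, -25.8)


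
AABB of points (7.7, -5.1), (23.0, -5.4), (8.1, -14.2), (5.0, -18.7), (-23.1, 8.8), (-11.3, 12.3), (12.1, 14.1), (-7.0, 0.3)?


x range: [-23.1, 23]
y range: [-18.7, 14.1]
Bounding box: (-23.1,-18.7) to (23,14.1)

(-23.1,-18.7) to (23,14.1)


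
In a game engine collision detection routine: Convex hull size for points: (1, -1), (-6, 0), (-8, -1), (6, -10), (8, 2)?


Convex hull vertices (CCW): (-8, -1), (6, -10), (8, 2), (-6, 0)
Count = 4

4


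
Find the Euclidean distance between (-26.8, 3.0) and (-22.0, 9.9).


dx=4.8, dy=6.9
d^2 = 4.8^2 + 6.9^2 = 70.65
d = sqrt(70.65) = 8.4054

8.4054


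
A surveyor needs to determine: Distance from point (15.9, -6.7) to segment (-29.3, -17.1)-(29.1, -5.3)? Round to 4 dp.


Project P onto AB: t = 0.7782 (clamped to [0,1])
Closest point on segment: (16.146, -7.9174)
Distance: 1.242

1.242


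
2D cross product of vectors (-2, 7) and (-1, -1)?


u x v = u_x*v_y - u_y*v_x = (-2)*(-1) - 7*(-1)
= 2 - (-7) = 9

9


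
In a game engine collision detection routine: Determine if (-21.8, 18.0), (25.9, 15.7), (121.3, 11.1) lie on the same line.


Cross product: (25.9-(-21.8))*(11.1-18) - (15.7-18)*(121.3-(-21.8))
= 0

Yes, collinear


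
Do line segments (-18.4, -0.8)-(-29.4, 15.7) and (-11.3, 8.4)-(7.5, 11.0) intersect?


Cross products: d1=-154.5, d2=184.3, d3=-218.35, d4=-557.15
d1*d2 < 0 and d3*d4 < 0? no

No, they don't intersect


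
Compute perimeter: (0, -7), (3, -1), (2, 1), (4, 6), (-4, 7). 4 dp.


Sides: (0, -7)->(3, -1): sqrt(45) = 6.708204, (3, -1)->(2, 1): sqrt(5) = 2.236068, (2, 1)->(4, 6): sqrt(29) = 5.385165, (4, 6)->(-4, 7): sqrt(65) = 8.062258, (-4, 7)->(0, -7): sqrt(212) = 14.56022
Sum = 36.951915
Perimeter = 36.9519

36.9519


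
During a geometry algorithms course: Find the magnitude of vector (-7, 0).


|u| = sqrt((-7)^2 + 0^2) = sqrt(49) = 7

7


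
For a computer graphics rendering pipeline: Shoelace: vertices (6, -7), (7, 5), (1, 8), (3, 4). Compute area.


Shoelace sum: (6*5 - 7*(-7)) + (7*8 - 1*5) + (1*4 - 3*8) + (3*(-7) - 6*4)
= 65
Area = |65|/2 = 32.5

32.5


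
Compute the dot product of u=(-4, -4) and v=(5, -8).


u . v = u_x*v_x + u_y*v_y = (-4)*5 + (-4)*(-8)
= (-20) + 32 = 12

12


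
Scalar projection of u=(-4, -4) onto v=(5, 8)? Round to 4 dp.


u.v = -52, |v| = sqrt(89) = 9.434
Scalar projection = u.v / |v| = -52 / sqrt(89) = -5.512

-5.512


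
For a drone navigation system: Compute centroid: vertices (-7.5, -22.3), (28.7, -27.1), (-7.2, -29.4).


Centroid = ((x_A+x_B+x_C)/3, (y_A+y_B+y_C)/3)
= (((-7.5)+28.7+(-7.2))/3, ((-22.3)+(-27.1)+(-29.4))/3)
= (4.6667, -26.2667)

(4.6667, -26.2667)


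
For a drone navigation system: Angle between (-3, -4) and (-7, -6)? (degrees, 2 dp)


u.v = 45, |u| = sqrt(25) = 5, |v| = sqrt(85) = 9.2195
cos(theta) = u.v/(|u||v|) = 45/sqrt(2125) = 0.976187
theta = acos(0.976187) = 12.53 degrees

12.53 degrees


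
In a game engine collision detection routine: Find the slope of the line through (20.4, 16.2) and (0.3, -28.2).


slope = (y2-y1)/(x2-x1) = ((-28.2)-16.2)/(0.3-20.4) = (-44.4)/(-20.1) = 2.209

2.209


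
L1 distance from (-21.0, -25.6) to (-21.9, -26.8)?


|(-21)-(-21.9)| + |(-25.6)-(-26.8)| = 0.9 + 1.2 = 2.1

2.1


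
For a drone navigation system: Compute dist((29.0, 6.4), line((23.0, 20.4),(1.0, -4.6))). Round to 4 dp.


|cross product| = 458
|line direction| = sqrt(1109) = 33.3017
Distance = 458/sqrt(1109) = 13.7531

13.7531


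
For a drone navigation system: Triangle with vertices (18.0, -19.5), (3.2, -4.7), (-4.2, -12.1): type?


Side lengths squared: AB^2=438.08, BC^2=109.52, CA^2=547.6
Sorted: [109.52, 438.08, 547.6]
By sides: Scalene, By angles: Right

Scalene, Right


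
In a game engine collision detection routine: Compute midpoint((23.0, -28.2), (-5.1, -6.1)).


M = ((23+(-5.1))/2, ((-28.2)+(-6.1))/2)
= (8.95, -17.15)

(8.95, -17.15)


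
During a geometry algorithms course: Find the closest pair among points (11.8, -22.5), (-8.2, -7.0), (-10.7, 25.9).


d(P0,P1) = 25.3032, d(P0,P2) = 53.3742, d(P1,P2) = 32.9948
Closest: P0 and P1

Closest pair: (11.8, -22.5) and (-8.2, -7.0), distance = 25.3032


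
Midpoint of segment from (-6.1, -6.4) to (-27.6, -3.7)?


M = (((-6.1)+(-27.6))/2, ((-6.4)+(-3.7))/2)
= (-16.85, -5.05)

(-16.85, -5.05)


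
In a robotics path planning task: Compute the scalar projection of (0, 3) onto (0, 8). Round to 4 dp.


u.v = 24, |v| = sqrt(64) = 8
Scalar projection = u.v / |v| = 24 / sqrt(64) = 3

3


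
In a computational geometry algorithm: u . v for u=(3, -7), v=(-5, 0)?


u . v = u_x*v_x + u_y*v_y = 3*(-5) + (-7)*0
= (-15) + 0 = -15

-15


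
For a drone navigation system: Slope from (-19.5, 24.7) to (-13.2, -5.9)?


slope = (y2-y1)/(x2-x1) = ((-5.9)-24.7)/((-13.2)-(-19.5)) = (-30.6)/6.3 = -4.8571

-4.8571


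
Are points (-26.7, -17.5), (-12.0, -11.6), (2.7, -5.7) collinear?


Cross product: ((-12)-(-26.7))*((-5.7)-(-17.5)) - ((-11.6)-(-17.5))*(2.7-(-26.7))
= 0

Yes, collinear


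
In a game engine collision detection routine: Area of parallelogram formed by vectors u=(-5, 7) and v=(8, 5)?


|u x v| = |(-5)*5 - 7*8|
= |(-25) - 56| = 81

81


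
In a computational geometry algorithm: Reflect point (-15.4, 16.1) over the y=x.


Reflection over y=x: (x,y) -> (y,x)
(-15.4, 16.1) -> (16.1, -15.4)

(16.1, -15.4)


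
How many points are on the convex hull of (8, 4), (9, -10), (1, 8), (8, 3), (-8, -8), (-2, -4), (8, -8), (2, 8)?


Convex hull vertices (CCW): (-8, -8), (9, -10), (8, 4), (2, 8), (1, 8)
Count = 5

5


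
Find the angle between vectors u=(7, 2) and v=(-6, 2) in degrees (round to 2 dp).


u.v = -38, |u| = sqrt(53) = 7.2801, |v| = sqrt(40) = 6.3246
cos(theta) = u.v/(|u||v|) = -38/sqrt(2120) = -0.825307
theta = acos(-0.825307) = 145.62 degrees

145.62 degrees


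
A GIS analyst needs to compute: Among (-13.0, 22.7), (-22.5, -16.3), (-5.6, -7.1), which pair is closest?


d(P0,P1) = 40.1404, d(P0,P2) = 30.705, d(P1,P2) = 19.2419
Closest: P1 and P2

Closest pair: (-22.5, -16.3) and (-5.6, -7.1), distance = 19.2419


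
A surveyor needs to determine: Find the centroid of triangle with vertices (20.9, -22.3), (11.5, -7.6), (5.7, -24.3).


Centroid = ((x_A+x_B+x_C)/3, (y_A+y_B+y_C)/3)
= ((20.9+11.5+5.7)/3, ((-22.3)+(-7.6)+(-24.3))/3)
= (12.7, -18.0667)

(12.7, -18.0667)


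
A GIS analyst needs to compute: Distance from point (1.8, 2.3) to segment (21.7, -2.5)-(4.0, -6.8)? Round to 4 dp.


Project P onto AB: t = 0.9994 (clamped to [0,1])
Closest point on segment: (4.0101, -6.7975)
Distance: 9.3622

9.3622


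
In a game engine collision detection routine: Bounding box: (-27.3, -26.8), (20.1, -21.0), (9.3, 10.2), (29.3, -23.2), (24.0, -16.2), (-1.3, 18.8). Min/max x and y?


x range: [-27.3, 29.3]
y range: [-26.8, 18.8]
Bounding box: (-27.3,-26.8) to (29.3,18.8)

(-27.3,-26.8) to (29.3,18.8)


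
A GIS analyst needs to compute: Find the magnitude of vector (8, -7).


|u| = sqrt(8^2 + (-7)^2) = sqrt(113) = 10.6301

10.6301


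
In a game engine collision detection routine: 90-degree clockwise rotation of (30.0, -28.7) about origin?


90° CW: (x,y) -> (y, -x)
(30,-28.7) -> (-28.7, -30)

(-28.7, -30)


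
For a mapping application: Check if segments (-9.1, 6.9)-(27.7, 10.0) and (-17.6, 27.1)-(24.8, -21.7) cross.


Cross products: d1=-441.68, d2=1485.6, d3=769.71, d4=-1157.57
d1*d2 < 0 and d3*d4 < 0? yes

Yes, they intersect


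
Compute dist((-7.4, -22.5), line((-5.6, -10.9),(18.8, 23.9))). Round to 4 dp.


|cross product| = 220.4
|line direction| = sqrt(1806.4) = 42.5018
Distance = 220.4/sqrt(1806.4) = 5.1857

5.1857


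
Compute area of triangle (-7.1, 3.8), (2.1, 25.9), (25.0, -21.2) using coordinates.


Area = |x_A(y_B-y_C) + x_B(y_C-y_A) + x_C(y_A-y_B)|/2
= |(-334.41) + (-52.5) + (-552.5)|/2
= 939.41/2 = 469.705

469.705


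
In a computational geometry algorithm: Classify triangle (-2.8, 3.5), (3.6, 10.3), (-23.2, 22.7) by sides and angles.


Side lengths squared: AB^2=87.2, BC^2=872, CA^2=784.8
Sorted: [87.2, 784.8, 872]
By sides: Scalene, By angles: Right

Scalene, Right


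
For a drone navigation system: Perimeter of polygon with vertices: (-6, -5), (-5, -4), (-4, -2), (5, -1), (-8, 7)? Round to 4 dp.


Sides: (-6, -5)->(-5, -4): sqrt(2) = 1.414214, (-5, -4)->(-4, -2): sqrt(5) = 2.236068, (-4, -2)->(5, -1): sqrt(82) = 9.055385, (5, -1)->(-8, 7): sqrt(233) = 15.264338, (-8, 7)->(-6, -5): sqrt(148) = 12.165525
Sum = 40.13553
Perimeter = 40.1355

40.1355


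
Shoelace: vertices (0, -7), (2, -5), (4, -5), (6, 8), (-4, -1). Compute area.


Shoelace sum: (0*(-5) - 2*(-7)) + (2*(-5) - 4*(-5)) + (4*8 - 6*(-5)) + (6*(-1) - (-4)*8) + ((-4)*(-7) - 0*(-1))
= 140
Area = |140|/2 = 70

70


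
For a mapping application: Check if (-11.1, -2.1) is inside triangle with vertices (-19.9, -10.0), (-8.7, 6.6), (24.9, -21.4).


Cross products: AB x AP = -57.6, BC x BP = -359.52, CA x CP = -454.24
All same sign? yes

Yes, inside


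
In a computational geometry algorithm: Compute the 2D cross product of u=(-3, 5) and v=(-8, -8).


u x v = u_x*v_y - u_y*v_x = (-3)*(-8) - 5*(-8)
= 24 - (-40) = 64

64


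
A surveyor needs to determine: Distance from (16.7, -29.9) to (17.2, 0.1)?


dx=0.5, dy=30
d^2 = 0.5^2 + 30^2 = 900.25
d = sqrt(900.25) = 30.0042

30.0042


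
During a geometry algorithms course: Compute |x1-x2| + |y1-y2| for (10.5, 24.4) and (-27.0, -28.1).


|10.5-(-27)| + |24.4-(-28.1)| = 37.5 + 52.5 = 90

90


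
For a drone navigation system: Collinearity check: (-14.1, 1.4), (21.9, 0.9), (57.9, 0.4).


Cross product: (21.9-(-14.1))*(0.4-1.4) - (0.9-1.4)*(57.9-(-14.1))
= 0

Yes, collinear


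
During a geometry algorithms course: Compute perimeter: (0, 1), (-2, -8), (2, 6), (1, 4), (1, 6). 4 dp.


Sides: (0, 1)->(-2, -8): sqrt(85) = 9.219544, (-2, -8)->(2, 6): sqrt(212) = 14.56022, (2, 6)->(1, 4): sqrt(5) = 2.236068, (1, 4)->(1, 6): sqrt(4) = 2, (1, 6)->(0, 1): sqrt(26) = 5.09902
Sum = 33.114852
Perimeter = 33.1149

33.1149


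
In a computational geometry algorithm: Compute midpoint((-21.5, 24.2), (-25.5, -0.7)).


M = (((-21.5)+(-25.5))/2, (24.2+(-0.7))/2)
= (-23.5, 11.75)

(-23.5, 11.75)


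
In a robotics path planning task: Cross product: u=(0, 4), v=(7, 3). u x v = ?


u x v = u_x*v_y - u_y*v_x = 0*3 - 4*7
= 0 - 28 = -28

-28


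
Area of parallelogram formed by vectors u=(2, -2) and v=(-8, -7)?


|u x v| = |2*(-7) - (-2)*(-8)|
= |(-14) - 16| = 30

30


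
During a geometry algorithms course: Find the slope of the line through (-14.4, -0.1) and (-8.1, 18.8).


slope = (y2-y1)/(x2-x1) = (18.8-(-0.1))/((-8.1)-(-14.4)) = 18.9/6.3 = 3

3


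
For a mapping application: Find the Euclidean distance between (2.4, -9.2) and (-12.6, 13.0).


dx=-15, dy=22.2
d^2 = (-15)^2 + 22.2^2 = 717.84
d = sqrt(717.84) = 26.7925

26.7925


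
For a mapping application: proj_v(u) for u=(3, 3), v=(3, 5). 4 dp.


u.v = 24, |v| = sqrt(34) = 5.831
Scalar projection = u.v / |v| = 24 / sqrt(34) = 4.116

4.116


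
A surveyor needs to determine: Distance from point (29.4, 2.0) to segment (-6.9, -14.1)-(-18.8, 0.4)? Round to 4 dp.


Project P onto AB: t = 0 (clamped to [0,1])
Closest point on segment: (-6.9, -14.1)
Distance: 39.7102

39.7102


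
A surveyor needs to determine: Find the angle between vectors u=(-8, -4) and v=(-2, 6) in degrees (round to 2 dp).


u.v = -8, |u| = sqrt(80) = 8.9443, |v| = sqrt(40) = 6.3246
cos(theta) = u.v/(|u||v|) = -8/sqrt(3200) = -0.141421
theta = acos(-0.141421) = 98.13 degrees

98.13 degrees


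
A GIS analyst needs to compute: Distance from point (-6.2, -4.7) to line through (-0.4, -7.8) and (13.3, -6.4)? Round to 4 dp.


|cross product| = 50.59
|line direction| = sqrt(189.65) = 13.7713
Distance = 50.59/sqrt(189.65) = 3.6736

3.6736


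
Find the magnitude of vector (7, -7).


|u| = sqrt(7^2 + (-7)^2) = sqrt(98) = 9.8995

9.8995


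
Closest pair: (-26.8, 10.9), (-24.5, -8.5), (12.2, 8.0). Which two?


d(P0,P1) = 19.5359, d(P0,P2) = 39.1077, d(P1,P2) = 40.2385
Closest: P0 and P1

Closest pair: (-26.8, 10.9) and (-24.5, -8.5), distance = 19.5359


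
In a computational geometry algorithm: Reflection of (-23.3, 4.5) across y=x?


Reflection over y=x: (x,y) -> (y,x)
(-23.3, 4.5) -> (4.5, -23.3)

(4.5, -23.3)


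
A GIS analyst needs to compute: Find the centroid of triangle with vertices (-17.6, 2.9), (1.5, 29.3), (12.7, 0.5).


Centroid = ((x_A+x_B+x_C)/3, (y_A+y_B+y_C)/3)
= (((-17.6)+1.5+12.7)/3, (2.9+29.3+0.5)/3)
= (-1.1333, 10.9)

(-1.1333, 10.9)


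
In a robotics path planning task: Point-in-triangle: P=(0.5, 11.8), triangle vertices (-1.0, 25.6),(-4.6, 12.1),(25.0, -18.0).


Cross products: AB x AP = 69.93, BC x BP = 144.63, CA x CP = 293.4
All same sign? yes

Yes, inside


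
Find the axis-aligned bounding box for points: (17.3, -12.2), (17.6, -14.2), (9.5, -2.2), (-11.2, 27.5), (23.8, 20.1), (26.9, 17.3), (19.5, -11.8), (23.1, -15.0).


x range: [-11.2, 26.9]
y range: [-15, 27.5]
Bounding box: (-11.2,-15) to (26.9,27.5)

(-11.2,-15) to (26.9,27.5)


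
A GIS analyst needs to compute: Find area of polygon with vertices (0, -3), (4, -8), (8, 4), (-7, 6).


Shoelace sum: (0*(-8) - 4*(-3)) + (4*4 - 8*(-8)) + (8*6 - (-7)*4) + ((-7)*(-3) - 0*6)
= 189
Area = |189|/2 = 94.5

94.5


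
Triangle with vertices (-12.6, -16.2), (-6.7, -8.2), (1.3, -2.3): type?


Side lengths squared: AB^2=98.81, BC^2=98.81, CA^2=386.42
Sorted: [98.81, 98.81, 386.42]
By sides: Isosceles, By angles: Obtuse

Isosceles, Obtuse


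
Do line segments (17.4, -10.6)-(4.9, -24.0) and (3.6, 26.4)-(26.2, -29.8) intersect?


Cross products: d1=-60.64, d2=-1065.98, d3=-647.42, d4=357.92
d1*d2 < 0 and d3*d4 < 0? no

No, they don't intersect


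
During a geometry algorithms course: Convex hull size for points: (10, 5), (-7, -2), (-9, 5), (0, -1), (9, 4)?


Convex hull vertices (CCW): (-9, 5), (-7, -2), (0, -1), (9, 4), (10, 5)
Count = 5

5


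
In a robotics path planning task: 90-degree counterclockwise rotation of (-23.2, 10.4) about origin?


90° CCW: (x,y) -> (-y, x)
(-23.2,10.4) -> (-10.4, -23.2)

(-10.4, -23.2)


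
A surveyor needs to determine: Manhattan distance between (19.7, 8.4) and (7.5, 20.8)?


|19.7-7.5| + |8.4-20.8| = 12.2 + 12.4 = 24.6

24.6


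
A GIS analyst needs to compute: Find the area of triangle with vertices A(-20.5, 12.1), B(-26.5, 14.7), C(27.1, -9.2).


Area = |x_A(y_B-y_C) + x_B(y_C-y_A) + x_C(y_A-y_B)|/2
= |(-489.95) + 564.45 + (-70.46)|/2
= 4.04/2 = 2.02

2.02


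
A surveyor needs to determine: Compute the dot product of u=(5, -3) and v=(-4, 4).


u . v = u_x*v_x + u_y*v_y = 5*(-4) + (-3)*4
= (-20) + (-12) = -32

-32


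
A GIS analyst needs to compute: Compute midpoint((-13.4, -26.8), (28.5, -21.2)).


M = (((-13.4)+28.5)/2, ((-26.8)+(-21.2))/2)
= (7.55, -24)

(7.55, -24)


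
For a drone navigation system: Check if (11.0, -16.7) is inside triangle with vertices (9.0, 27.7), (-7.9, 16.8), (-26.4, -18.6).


Cross products: AB x AP = 772.16, BC x BP = 1288.81, CA x CP = -1664.36
All same sign? no

No, outside


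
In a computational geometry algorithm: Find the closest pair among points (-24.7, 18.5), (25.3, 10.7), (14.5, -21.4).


d(P0,P1) = 50.6047, d(P0,P2) = 55.9343, d(P1,P2) = 33.8681
Closest: P1 and P2

Closest pair: (25.3, 10.7) and (14.5, -21.4), distance = 33.8681


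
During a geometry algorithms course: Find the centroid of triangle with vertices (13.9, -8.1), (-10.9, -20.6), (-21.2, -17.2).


Centroid = ((x_A+x_B+x_C)/3, (y_A+y_B+y_C)/3)
= ((13.9+(-10.9)+(-21.2))/3, ((-8.1)+(-20.6)+(-17.2))/3)
= (-6.0667, -15.3)

(-6.0667, -15.3)


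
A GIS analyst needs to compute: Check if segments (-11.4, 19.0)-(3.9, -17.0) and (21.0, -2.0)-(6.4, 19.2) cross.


Cross products: d1=380.28, d2=581.52, d3=845.1, d4=643.86
d1*d2 < 0 and d3*d4 < 0? no

No, they don't intersect


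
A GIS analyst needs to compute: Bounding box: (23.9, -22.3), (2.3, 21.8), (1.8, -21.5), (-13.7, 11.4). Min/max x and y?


x range: [-13.7, 23.9]
y range: [-22.3, 21.8]
Bounding box: (-13.7,-22.3) to (23.9,21.8)

(-13.7,-22.3) to (23.9,21.8)


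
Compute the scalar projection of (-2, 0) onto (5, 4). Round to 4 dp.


u.v = -10, |v| = sqrt(41) = 6.4031
Scalar projection = u.v / |v| = -10 / sqrt(41) = -1.5617

-1.5617


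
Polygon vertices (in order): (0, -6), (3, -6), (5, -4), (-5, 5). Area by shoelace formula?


Shoelace sum: (0*(-6) - 3*(-6)) + (3*(-4) - 5*(-6)) + (5*5 - (-5)*(-4)) + ((-5)*(-6) - 0*5)
= 71
Area = |71|/2 = 35.5

35.5


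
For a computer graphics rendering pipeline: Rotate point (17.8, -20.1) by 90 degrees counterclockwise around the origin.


90° CCW: (x,y) -> (-y, x)
(17.8,-20.1) -> (20.1, 17.8)

(20.1, 17.8)


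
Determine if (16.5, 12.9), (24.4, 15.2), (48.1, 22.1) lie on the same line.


Cross product: (24.4-16.5)*(22.1-12.9) - (15.2-12.9)*(48.1-16.5)
= 0

Yes, collinear


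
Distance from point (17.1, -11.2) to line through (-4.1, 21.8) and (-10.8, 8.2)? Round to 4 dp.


|cross product| = 509.42
|line direction| = sqrt(229.85) = 15.1608
Distance = 509.42/sqrt(229.85) = 33.6011

33.6011


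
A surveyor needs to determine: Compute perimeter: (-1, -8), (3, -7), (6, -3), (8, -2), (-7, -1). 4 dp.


Sides: (-1, -8)->(3, -7): sqrt(17) = 4.123106, (3, -7)->(6, -3): sqrt(25) = 5, (6, -3)->(8, -2): sqrt(5) = 2.236068, (8, -2)->(-7, -1): sqrt(226) = 15.033296, (-7, -1)->(-1, -8): sqrt(85) = 9.219544
Sum = 35.612014
Perimeter = 35.612

35.612


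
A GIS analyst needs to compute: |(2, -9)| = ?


|u| = sqrt(2^2 + (-9)^2) = sqrt(85) = 9.2195

9.2195


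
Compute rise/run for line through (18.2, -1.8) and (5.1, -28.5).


slope = (y2-y1)/(x2-x1) = ((-28.5)-(-1.8))/(5.1-18.2) = (-26.7)/(-13.1) = 2.0382

2.0382


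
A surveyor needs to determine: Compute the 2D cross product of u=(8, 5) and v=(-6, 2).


u x v = u_x*v_y - u_y*v_x = 8*2 - 5*(-6)
= 16 - (-30) = 46

46


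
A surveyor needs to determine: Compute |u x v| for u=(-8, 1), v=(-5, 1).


|u x v| = |(-8)*1 - 1*(-5)|
= |(-8) - (-5)| = 3

3


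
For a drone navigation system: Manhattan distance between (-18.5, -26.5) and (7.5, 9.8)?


|(-18.5)-7.5| + |(-26.5)-9.8| = 26 + 36.3 = 62.3

62.3


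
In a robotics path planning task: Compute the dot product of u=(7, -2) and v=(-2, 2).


u . v = u_x*v_x + u_y*v_y = 7*(-2) + (-2)*2
= (-14) + (-4) = -18

-18


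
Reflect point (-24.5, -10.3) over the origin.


Reflection over origin: (x,y) -> (-x,-y)
(-24.5, -10.3) -> (24.5, 10.3)

(24.5, 10.3)


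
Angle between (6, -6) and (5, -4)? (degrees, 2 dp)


u.v = 54, |u| = sqrt(72) = 8.4853, |v| = sqrt(41) = 6.4031
cos(theta) = u.v/(|u||v|) = 54/sqrt(2952) = 0.993884
theta = acos(0.993884) = 6.34 degrees

6.34 degrees


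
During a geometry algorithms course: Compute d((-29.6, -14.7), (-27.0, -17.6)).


dx=2.6, dy=-2.9
d^2 = 2.6^2 + (-2.9)^2 = 15.17
d = sqrt(15.17) = 3.8949

3.8949


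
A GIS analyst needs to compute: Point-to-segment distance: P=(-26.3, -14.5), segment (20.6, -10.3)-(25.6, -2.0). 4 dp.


Project P onto AB: t = 0 (clamped to [0,1])
Closest point on segment: (20.6, -10.3)
Distance: 47.0877

47.0877


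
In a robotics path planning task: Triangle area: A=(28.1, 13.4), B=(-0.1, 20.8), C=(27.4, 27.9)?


Area = |x_A(y_B-y_C) + x_B(y_C-y_A) + x_C(y_A-y_B)|/2
= |(-199.51) + (-1.45) + (-202.76)|/2
= 403.72/2 = 201.86

201.86


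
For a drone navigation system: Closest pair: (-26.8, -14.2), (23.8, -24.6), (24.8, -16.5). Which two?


d(P0,P1) = 51.6577, d(P0,P2) = 51.6512, d(P1,P2) = 8.1615
Closest: P1 and P2

Closest pair: (23.8, -24.6) and (24.8, -16.5), distance = 8.1615


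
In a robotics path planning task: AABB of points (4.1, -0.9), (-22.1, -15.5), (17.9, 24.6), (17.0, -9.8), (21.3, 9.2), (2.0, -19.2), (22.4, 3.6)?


x range: [-22.1, 22.4]
y range: [-19.2, 24.6]
Bounding box: (-22.1,-19.2) to (22.4,24.6)

(-22.1,-19.2) to (22.4,24.6)


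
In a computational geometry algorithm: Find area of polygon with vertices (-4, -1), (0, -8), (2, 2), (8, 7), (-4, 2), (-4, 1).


Shoelace sum: ((-4)*(-8) - 0*(-1)) + (0*2 - 2*(-8)) + (2*7 - 8*2) + (8*2 - (-4)*7) + ((-4)*1 - (-4)*2) + ((-4)*(-1) - (-4)*1)
= 102
Area = |102|/2 = 51

51


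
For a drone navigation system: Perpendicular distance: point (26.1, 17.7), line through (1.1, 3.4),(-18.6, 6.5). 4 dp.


|cross product| = 359.21
|line direction| = sqrt(397.7) = 19.9424
Distance = 359.21/sqrt(397.7) = 18.0124

18.0124


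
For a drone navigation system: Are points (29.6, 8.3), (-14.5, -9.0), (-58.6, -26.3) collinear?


Cross product: ((-14.5)-29.6)*((-26.3)-8.3) - ((-9)-8.3)*((-58.6)-29.6)
= 0

Yes, collinear


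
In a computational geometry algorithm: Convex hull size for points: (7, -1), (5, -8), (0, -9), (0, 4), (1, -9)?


Convex hull vertices (CCW): (0, -9), (1, -9), (5, -8), (7, -1), (0, 4)
Count = 5

5


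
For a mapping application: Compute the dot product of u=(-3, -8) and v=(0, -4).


u . v = u_x*v_x + u_y*v_y = (-3)*0 + (-8)*(-4)
= 0 + 32 = 32

32


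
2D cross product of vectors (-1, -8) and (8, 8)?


u x v = u_x*v_y - u_y*v_x = (-1)*8 - (-8)*8
= (-8) - (-64) = 56

56


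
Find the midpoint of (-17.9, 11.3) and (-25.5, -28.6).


M = (((-17.9)+(-25.5))/2, (11.3+(-28.6))/2)
= (-21.7, -8.65)

(-21.7, -8.65)


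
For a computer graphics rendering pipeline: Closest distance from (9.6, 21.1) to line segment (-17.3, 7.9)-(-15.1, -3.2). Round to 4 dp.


Project P onto AB: t = 0 (clamped to [0,1])
Closest point on segment: (-17.3, 7.9)
Distance: 29.9641

29.9641


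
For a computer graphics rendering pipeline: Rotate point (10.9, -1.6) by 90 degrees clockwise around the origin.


90° CW: (x,y) -> (y, -x)
(10.9,-1.6) -> (-1.6, -10.9)

(-1.6, -10.9)


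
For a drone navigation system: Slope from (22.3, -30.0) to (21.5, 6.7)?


slope = (y2-y1)/(x2-x1) = (6.7-(-30))/(21.5-22.3) = 36.7/(-0.8) = -45.875

-45.875


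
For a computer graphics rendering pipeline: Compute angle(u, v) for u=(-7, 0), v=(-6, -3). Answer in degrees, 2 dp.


u.v = 42, |u| = sqrt(49) = 7, |v| = sqrt(45) = 6.7082
cos(theta) = u.v/(|u||v|) = 42/sqrt(2205) = 0.894427
theta = acos(0.894427) = 26.57 degrees

26.57 degrees


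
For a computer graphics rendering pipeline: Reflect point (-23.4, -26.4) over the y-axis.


Reflection over y-axis: (x,y) -> (-x,y)
(-23.4, -26.4) -> (23.4, -26.4)

(23.4, -26.4)


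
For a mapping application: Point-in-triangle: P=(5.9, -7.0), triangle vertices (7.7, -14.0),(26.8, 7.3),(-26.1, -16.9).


Cross products: AB x AP = 172.04, BC x BP = 250.69, CA x CP = 241.82
All same sign? yes

Yes, inside


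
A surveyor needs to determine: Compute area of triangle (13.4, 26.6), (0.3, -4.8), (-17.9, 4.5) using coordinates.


Area = |x_A(y_B-y_C) + x_B(y_C-y_A) + x_C(y_A-y_B)|/2
= |(-124.62) + (-6.63) + (-562.06)|/2
= 693.31/2 = 346.655

346.655


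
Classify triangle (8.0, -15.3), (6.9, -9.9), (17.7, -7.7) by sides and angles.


Side lengths squared: AB^2=30.37, BC^2=121.48, CA^2=151.85
Sorted: [30.37, 121.48, 151.85]
By sides: Scalene, By angles: Right

Scalene, Right


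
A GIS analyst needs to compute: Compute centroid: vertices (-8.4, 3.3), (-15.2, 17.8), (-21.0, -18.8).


Centroid = ((x_A+x_B+x_C)/3, (y_A+y_B+y_C)/3)
= (((-8.4)+(-15.2)+(-21))/3, (3.3+17.8+(-18.8))/3)
= (-14.8667, 0.7667)

(-14.8667, 0.7667)


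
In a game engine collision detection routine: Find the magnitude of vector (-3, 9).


|u| = sqrt((-3)^2 + 9^2) = sqrt(90) = 9.4868

9.4868


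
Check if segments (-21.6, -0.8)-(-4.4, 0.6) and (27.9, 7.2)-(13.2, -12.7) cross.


Cross products: d1=-867.45, d2=-545.75, d3=68.3, d4=-253.4
d1*d2 < 0 and d3*d4 < 0? no

No, they don't intersect


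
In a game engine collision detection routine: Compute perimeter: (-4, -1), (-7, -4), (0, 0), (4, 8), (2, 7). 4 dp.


Sides: (-4, -1)->(-7, -4): sqrt(18) = 4.242641, (-7, -4)->(0, 0): sqrt(65) = 8.062258, (0, 0)->(4, 8): sqrt(80) = 8.944272, (4, 8)->(2, 7): sqrt(5) = 2.236068, (2, 7)->(-4, -1): sqrt(100) = 10
Sum = 33.485239
Perimeter = 33.4852

33.4852


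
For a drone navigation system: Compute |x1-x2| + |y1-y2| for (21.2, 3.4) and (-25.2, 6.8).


|21.2-(-25.2)| + |3.4-6.8| = 46.4 + 3.4 = 49.8

49.8


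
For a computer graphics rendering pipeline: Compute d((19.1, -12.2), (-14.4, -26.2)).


dx=-33.5, dy=-14
d^2 = (-33.5)^2 + (-14)^2 = 1318.25
d = sqrt(1318.25) = 36.3077

36.3077


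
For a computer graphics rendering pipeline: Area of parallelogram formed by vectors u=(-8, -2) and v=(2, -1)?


|u x v| = |(-8)*(-1) - (-2)*2|
= |8 - (-4)| = 12

12


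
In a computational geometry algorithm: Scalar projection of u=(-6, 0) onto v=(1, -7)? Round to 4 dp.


u.v = -6, |v| = sqrt(50) = 7.0711
Scalar projection = u.v / |v| = -6 / sqrt(50) = -0.8485

-0.8485


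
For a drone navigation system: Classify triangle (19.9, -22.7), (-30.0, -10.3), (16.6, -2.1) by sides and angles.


Side lengths squared: AB^2=2643.77, BC^2=2238.8, CA^2=435.25
Sorted: [435.25, 2238.8, 2643.77]
By sides: Scalene, By angles: Acute

Scalene, Acute


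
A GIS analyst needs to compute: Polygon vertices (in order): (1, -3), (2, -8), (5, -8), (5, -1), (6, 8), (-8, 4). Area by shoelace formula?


Shoelace sum: (1*(-8) - 2*(-3)) + (2*(-8) - 5*(-8)) + (5*(-1) - 5*(-8)) + (5*8 - 6*(-1)) + (6*4 - (-8)*8) + ((-8)*(-3) - 1*4)
= 211
Area = |211|/2 = 105.5

105.5


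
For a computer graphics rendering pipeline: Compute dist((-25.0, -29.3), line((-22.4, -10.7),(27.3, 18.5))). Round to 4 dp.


|cross product| = 848.5
|line direction| = sqrt(3322.73) = 57.6431
Distance = 848.5/sqrt(3322.73) = 14.7199

14.7199


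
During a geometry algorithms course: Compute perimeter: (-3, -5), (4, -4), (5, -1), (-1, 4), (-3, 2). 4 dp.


Sides: (-3, -5)->(4, -4): sqrt(50) = 7.071068, (4, -4)->(5, -1): sqrt(10) = 3.162278, (5, -1)->(-1, 4): sqrt(61) = 7.81025, (-1, 4)->(-3, 2): sqrt(8) = 2.828427, (-3, 2)->(-3, -5): sqrt(49) = 7
Sum = 27.872023
Perimeter = 27.872

27.872


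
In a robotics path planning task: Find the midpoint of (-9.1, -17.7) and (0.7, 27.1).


M = (((-9.1)+0.7)/2, ((-17.7)+27.1)/2)
= (-4.2, 4.7)

(-4.2, 4.7)


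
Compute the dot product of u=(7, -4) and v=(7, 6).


u . v = u_x*v_x + u_y*v_y = 7*7 + (-4)*6
= 49 + (-24) = 25

25


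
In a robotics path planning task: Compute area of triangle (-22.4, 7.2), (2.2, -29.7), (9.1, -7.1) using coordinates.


Area = |x_A(y_B-y_C) + x_B(y_C-y_A) + x_C(y_A-y_B)|/2
= |506.24 + (-31.46) + 335.79|/2
= 810.57/2 = 405.285

405.285


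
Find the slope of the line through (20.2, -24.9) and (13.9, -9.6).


slope = (y2-y1)/(x2-x1) = ((-9.6)-(-24.9))/(13.9-20.2) = 15.3/(-6.3) = -2.4286

-2.4286


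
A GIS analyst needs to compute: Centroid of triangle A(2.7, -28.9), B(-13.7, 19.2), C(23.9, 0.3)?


Centroid = ((x_A+x_B+x_C)/3, (y_A+y_B+y_C)/3)
= ((2.7+(-13.7)+23.9)/3, ((-28.9)+19.2+0.3)/3)
= (4.3, -3.1333)

(4.3, -3.1333)


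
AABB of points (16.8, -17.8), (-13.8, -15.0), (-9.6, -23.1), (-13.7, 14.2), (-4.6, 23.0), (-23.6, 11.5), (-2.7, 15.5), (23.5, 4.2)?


x range: [-23.6, 23.5]
y range: [-23.1, 23]
Bounding box: (-23.6,-23.1) to (23.5,23)

(-23.6,-23.1) to (23.5,23)


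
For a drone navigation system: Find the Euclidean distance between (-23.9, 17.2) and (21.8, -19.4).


dx=45.7, dy=-36.6
d^2 = 45.7^2 + (-36.6)^2 = 3428.05
d = sqrt(3428.05) = 58.5496

58.5496


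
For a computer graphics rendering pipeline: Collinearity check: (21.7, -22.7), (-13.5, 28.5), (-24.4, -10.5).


Cross product: ((-13.5)-21.7)*((-10.5)-(-22.7)) - (28.5-(-22.7))*((-24.4)-21.7)
= 1930.88

No, not collinear


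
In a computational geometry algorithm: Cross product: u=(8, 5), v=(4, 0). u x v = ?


u x v = u_x*v_y - u_y*v_x = 8*0 - 5*4
= 0 - 20 = -20

-20


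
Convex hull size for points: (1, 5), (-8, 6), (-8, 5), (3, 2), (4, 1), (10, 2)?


Convex hull vertices (CCW): (-8, 5), (4, 1), (10, 2), (1, 5), (-8, 6)
Count = 5

5


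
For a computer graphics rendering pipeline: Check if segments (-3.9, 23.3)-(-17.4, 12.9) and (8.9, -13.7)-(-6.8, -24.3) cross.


Cross products: d1=-716.58, d2=-696.4, d3=632.62, d4=612.44
d1*d2 < 0 and d3*d4 < 0? no

No, they don't intersect
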